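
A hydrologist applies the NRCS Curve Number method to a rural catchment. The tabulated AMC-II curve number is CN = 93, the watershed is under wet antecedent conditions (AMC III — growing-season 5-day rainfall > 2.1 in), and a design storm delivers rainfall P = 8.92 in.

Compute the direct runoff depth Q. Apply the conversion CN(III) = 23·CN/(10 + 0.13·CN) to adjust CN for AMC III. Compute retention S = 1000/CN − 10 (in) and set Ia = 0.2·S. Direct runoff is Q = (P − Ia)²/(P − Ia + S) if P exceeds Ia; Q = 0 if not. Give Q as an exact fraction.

Q = 224199409009/26256064575 in ≈ 8.539 in

Wet (AMC III): CN(III) = 23·93/(10 + 0.13·93) = 2139/(2209/100) = 213900/2209 ≈ 96.831
S = 1000/(213900/2209) − 10 = 700/2139 in ≈ 0.327 in
Ia = 0.2·(700/2139) = 140/2139 in ≈ 0.065 in
Excess rainfall: 8.920 − 0.065 = 8.855 in; P > Ia so Q > 0
Q = (473497/53475)²/((473497/53475) + 700/2139) = (224199409009/2859575625)/(490997/53475) = 224199409009/26256064575 in ≈ 8.539 in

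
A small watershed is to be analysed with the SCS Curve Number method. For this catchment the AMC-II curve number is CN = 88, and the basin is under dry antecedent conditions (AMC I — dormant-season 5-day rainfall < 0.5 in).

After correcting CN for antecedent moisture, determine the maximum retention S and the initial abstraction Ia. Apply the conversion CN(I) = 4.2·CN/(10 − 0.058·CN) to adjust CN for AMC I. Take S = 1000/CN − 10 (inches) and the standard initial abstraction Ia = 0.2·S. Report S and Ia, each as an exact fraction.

CN(I) from CN(II)=88: (4.2·88)/(10 − 0.058·88) = 3850/51 ≈ 75.490
Retention S: 1000/CN − 10 with CN=75.490 → S = 250/77 ≈ 3.247 in
Ia = 0.2S: 0.2·3.247 = 0.649 in (exactly 50/77)

S = 250/77 in ≈ 3.247 in; Ia = 50/77 in ≈ 0.649 in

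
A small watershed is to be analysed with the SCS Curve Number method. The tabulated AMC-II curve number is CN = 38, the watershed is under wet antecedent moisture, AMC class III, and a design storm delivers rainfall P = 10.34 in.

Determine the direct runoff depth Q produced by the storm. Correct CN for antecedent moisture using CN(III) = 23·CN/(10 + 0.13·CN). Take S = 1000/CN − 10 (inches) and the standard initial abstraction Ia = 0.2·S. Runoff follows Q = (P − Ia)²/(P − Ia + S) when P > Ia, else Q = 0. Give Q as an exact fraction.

Q = 37997315041/7645948650 in ≈ 4.970 in

CN(III) from CN(II)=38: (23·38)/(10 + 0.13·38) = 43700/747 ≈ 58.501
S = 1000/(43700/747) − 10 = 3100/437 in ≈ 7.094 in
Initial abstraction Ia = S/5 = (3100/437)/5 = 620/437 ≈ 1.419 in
Excess rainfall: 10.340 − 1.419 = 8.921 in; P > Ia so Q > 0
Runoff Q = (P−Ia)²/(P−Ia+S) = (8.921)²/(8.921+7.094) = 37997315041/7645948650 ≈ 4.970 in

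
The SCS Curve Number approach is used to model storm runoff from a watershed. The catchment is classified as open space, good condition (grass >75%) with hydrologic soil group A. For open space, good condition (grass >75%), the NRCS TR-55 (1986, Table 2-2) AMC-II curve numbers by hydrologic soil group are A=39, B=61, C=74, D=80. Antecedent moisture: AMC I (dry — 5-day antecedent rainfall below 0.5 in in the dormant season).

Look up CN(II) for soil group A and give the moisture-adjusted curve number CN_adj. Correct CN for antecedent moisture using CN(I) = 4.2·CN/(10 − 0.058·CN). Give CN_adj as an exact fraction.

CN_adj = 81900/3869 ≈ 21.168

NRCS table: open space, good condition (grass >75%), soil group A → CN(II) = 39
CN(I) from CN(II)=39: (4.2·39)/(10 − 0.058·39) = 81900/3869 ≈ 21.168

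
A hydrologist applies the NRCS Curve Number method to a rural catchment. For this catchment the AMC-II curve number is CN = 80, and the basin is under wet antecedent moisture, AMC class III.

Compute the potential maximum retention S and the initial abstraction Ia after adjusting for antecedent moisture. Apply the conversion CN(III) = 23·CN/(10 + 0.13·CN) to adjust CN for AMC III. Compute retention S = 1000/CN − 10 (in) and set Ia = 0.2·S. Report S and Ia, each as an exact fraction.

Adjust CN=80 to AMC III: 23·80/(10 + 0.13·80) → 1840 ÷ (102/5) = 4600/51 ≈ 90.196
Retention S: 1000/CN − 10 with CN=90.196 → S = 25/23 ≈ 1.087 in
Ia = 0.2·(25/23) = 5/23 in ≈ 0.217 in

S = 25/23 in ≈ 1.087 in; Ia = 5/23 in ≈ 0.217 in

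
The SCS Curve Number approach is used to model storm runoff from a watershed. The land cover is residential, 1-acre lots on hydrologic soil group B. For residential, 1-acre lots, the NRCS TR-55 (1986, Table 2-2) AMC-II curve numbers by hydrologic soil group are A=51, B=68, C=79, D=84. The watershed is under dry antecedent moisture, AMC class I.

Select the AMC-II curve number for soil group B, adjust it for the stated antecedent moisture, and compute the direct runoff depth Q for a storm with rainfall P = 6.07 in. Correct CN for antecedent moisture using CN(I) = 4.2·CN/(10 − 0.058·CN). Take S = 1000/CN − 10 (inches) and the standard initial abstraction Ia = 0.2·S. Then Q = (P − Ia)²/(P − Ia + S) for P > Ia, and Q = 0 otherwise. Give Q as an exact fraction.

NRCS table: residential, 1-acre lots, soil group B → CN(II) = 68
CN(I) from CN(II)=68: (4.2·68)/(10 − 0.058·68) = 35700/757 ≈ 47.160
Retention S: 1000/CN − 10 with CN=47.160 → S = 4000/357 ≈ 11.204 in
Initial abstraction Ia = S/5 = (4000/357)/5 = 800/357 ≈ 2.241 in
P − Ia = 6.070 − 2.241 = 136699/35700 ≈ 3.829 in (> 0, runoff occurs)
Runoff Q = (P−Ia)²/(P−Ia+S) = (3.829)²/(3.829+11.204) = 18686616601/19160154300 ≈ 0.975 in

Q = 18686616601/19160154300 in ≈ 0.975 in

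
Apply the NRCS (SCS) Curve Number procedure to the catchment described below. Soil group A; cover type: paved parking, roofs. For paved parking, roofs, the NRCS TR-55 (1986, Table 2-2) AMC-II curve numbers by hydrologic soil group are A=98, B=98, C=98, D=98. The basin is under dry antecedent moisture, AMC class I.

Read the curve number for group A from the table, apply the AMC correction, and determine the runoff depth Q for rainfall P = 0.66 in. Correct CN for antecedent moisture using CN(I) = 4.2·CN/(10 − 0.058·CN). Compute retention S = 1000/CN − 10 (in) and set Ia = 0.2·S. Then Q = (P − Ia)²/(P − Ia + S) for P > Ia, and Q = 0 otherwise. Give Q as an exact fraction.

Q = 838507849/2776087650 in ≈ 0.302 in

NRCS table: paved parking, roofs, soil group A → CN(II) = 98
Dry (AMC I): CN(I) = 4.2·98/(10 − 0.058·98) = (2058/5)/(1079/250) = 102900/1079 ≈ 95.366
S = 1000/(102900/1079) − 10 = 500/1029 in ≈ 0.486 in
Ia = 0.2S: 0.2·0.486 = 0.097 in (exactly 100/1029)
Since P=0.660 > Ia=0.097: effective rainfall P−Ia = 28957/51450 in
Q = (28957/51450)²/((28957/51450) + 500/1029) = (838507849/2647102500)/(53957/51450) = 838507849/2776087650 in ≈ 0.302 in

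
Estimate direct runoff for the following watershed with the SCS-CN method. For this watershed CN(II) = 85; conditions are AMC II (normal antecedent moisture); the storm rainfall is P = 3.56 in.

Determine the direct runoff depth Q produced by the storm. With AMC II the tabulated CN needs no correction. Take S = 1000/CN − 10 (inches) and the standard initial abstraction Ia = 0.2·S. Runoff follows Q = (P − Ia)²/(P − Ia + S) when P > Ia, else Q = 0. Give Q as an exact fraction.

Q = 1857769/898025 in ≈ 2.069 in

Average conditions: CN = 85 (no AMC adjustment).
Max retention: S = 1000/85 − 10 = 30/17 in (≈ 1.765 in)
Ia = 0.2S: 0.2·1.765 = 0.353 in (exactly 6/17)
Since P=3.560 > Ia=0.353: effective rainfall P−Ia = 1363/425 in
Runoff Q = (P−Ia)²/(P−Ia+S) = (3.207)²/(3.207+1.765) = 1857769/898025 ≈ 2.069 in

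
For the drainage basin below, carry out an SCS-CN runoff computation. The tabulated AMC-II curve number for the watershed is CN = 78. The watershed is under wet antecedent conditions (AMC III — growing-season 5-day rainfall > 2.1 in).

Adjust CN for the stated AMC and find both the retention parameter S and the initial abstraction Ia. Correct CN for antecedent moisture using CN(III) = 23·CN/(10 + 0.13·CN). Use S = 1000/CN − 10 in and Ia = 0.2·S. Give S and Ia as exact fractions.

S = 1100/897 in ≈ 1.226 in; Ia = 220/897 in ≈ 0.245 in

Wet (AMC III): CN(III) = 23·78/(10 + 0.13·78) = 1794/(1007/50) = 89700/1007 ≈ 89.076
Retention S: 1000/CN − 10 with CN=89.076 → S = 1100/897 ≈ 1.226 in
Initial abstraction Ia = S/5 = (1100/897)/5 = 220/897 ≈ 0.245 in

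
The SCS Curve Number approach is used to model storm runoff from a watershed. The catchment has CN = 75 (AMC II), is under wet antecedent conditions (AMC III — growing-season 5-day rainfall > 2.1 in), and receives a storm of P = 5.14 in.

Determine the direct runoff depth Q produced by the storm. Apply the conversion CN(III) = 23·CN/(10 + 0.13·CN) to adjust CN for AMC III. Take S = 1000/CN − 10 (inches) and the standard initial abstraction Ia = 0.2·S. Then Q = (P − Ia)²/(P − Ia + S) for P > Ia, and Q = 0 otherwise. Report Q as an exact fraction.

Q = 279993289/74978850 in ≈ 3.734 in

Wet (AMC III): CN(III) = 23·75/(10 + 0.13·75) = 1725/(79/4) = 6900/79 ≈ 87.342
S = 1000/(6900/79) − 10 = 100/69 in ≈ 1.449 in
Ia = 0.2S: 0.2·1.449 = 0.290 in (exactly 20/69)
Excess rainfall: 5.140 − 0.290 = 4.850 in; P > Ia so Q > 0
Q = (16733/3450)²/((16733/3450) + 100/69) = (279993289/11902500)/(21733/3450) = 279993289/74978850 in ≈ 3.734 in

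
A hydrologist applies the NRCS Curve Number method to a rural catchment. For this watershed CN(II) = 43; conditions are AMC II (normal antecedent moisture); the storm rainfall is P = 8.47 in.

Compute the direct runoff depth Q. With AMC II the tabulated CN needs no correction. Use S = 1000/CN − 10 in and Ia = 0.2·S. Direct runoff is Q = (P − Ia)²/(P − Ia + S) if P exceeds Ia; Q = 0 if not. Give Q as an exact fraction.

Q = 626050441/352690300 in ≈ 1.775 in

Average conditions: CN = 43 (no AMC adjustment).
Retention S: 1000/CN − 10 with CN=43.000 → S = 570/43 ≈ 13.256 in
Ia = 0.2·(570/43) = 114/43 in ≈ 2.651 in
Since P=8.470 > Ia=2.651: effective rainfall P−Ia = 25021/4300 in
Runoff Q = (P−Ia)²/(P−Ia+S) = (5.819)²/(5.819+13.256) = 626050441/352690300 ≈ 1.775 in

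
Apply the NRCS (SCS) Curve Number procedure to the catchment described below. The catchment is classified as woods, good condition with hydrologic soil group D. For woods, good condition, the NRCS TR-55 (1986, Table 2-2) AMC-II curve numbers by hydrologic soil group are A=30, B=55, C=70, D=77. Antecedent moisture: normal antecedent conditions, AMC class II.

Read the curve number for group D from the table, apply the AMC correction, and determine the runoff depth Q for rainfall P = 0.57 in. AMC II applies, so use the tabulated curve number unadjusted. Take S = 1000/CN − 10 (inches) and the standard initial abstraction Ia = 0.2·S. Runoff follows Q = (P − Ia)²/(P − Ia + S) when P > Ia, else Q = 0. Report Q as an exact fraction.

Q = 0 in ≈ 0.000 in

NRCS table: woods, good condition, soil group D → CN(II) = 77
Average conditions: CN = 77 (no AMC adjustment).
Retention S: 1000/CN − 10 with CN=77.000 → S = 230/77 ≈ 2.987 in
Ia = 0.2S: 0.2·2.987 = 0.597 in (exactly 46/77)
P = 0.570 ≤ Ia = 0.597 in: entire storm abstracted, Q = 0.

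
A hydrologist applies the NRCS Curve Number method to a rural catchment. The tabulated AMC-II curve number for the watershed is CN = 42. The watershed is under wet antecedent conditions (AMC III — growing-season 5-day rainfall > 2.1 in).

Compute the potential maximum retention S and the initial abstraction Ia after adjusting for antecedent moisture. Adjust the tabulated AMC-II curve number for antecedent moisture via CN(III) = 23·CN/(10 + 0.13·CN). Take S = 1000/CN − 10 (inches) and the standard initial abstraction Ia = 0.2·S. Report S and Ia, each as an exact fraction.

Wet (AMC III): CN(III) = 23·42/(10 + 0.13·42) = 966/(773/50) = 48300/773 ≈ 62.484
Retention S: 1000/CN − 10 with CN=62.484 → S = 2900/483 ≈ 6.004 in
Ia = 0.2S: 0.2·6.004 = 1.201 in (exactly 580/483)

S = 2900/483 in ≈ 6.004 in; Ia = 580/483 in ≈ 1.201 in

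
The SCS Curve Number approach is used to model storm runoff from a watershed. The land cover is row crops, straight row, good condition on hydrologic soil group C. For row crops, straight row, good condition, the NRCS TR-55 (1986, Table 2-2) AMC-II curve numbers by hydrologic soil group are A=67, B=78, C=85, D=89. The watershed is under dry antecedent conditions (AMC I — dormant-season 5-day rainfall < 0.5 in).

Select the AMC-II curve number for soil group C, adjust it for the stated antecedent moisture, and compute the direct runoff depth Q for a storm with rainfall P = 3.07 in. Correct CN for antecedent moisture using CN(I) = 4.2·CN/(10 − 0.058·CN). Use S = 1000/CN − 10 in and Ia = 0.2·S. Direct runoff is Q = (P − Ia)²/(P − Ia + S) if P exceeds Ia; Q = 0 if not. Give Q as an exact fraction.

NRCS table: row crops, straight row, good condition, soil group C → CN(II) = 85
CN(I) from CN(II)=85: (4.2·85)/(10 − 0.058·85) = 11900/169 ≈ 70.414
S = 1000/(11900/169) − 10 = 500/119 in ≈ 4.202 in
Initial abstraction Ia = S/5 = (500/119)/5 = 100/119 ≈ 0.840 in
P − Ia = 3.070 − 0.840 = 26533/11900 ≈ 2.230 in (> 0, runoff occurs)
Runoff Q = (P−Ia)²/(P−Ia+S) = (2.230)²/(2.230+4.202) = 704000089/910742700 ≈ 0.773 in

Q = 704000089/910742700 in ≈ 0.773 in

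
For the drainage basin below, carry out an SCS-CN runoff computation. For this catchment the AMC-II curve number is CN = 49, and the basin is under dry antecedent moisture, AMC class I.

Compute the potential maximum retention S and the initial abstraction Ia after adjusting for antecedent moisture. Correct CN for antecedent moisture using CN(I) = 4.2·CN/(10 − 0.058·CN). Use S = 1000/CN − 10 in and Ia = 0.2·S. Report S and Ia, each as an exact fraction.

Dry (AMC I): CN(I) = 4.2·49/(10 − 0.058·49) = (1029/5)/(3579/500) = 34300/1193 ≈ 28.751
S = 1000/(34300/1193) − 10 = 8500/343 in ≈ 24.781 in
Ia = 0.2S: 0.2·24.781 = 4.956 in (exactly 1700/343)

S = 8500/343 in ≈ 24.781 in; Ia = 1700/343 in ≈ 4.956 in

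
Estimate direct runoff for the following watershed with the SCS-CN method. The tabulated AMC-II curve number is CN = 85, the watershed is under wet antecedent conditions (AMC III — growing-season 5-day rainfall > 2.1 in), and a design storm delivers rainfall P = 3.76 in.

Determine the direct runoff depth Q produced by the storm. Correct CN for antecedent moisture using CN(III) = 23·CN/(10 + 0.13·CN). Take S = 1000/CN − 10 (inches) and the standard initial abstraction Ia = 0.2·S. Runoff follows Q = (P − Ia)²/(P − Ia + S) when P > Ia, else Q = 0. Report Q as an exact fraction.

Wet (AMC III): CN(III) = 23·85/(10 + 0.13·85) = 1955/(421/20) = 39100/421 ≈ 92.874
Retention S: 1000/CN − 10 with CN=92.874 → S = 300/391 ≈ 0.767 in
Ia = 0.2S: 0.2·0.767 = 0.153 in (exactly 60/391)
P − Ia = 3.760 − 0.153 = 35254/9775 ≈ 3.607 in (> 0, runoff occurs)
Runoff Q = (P−Ia)²/(P−Ia+S) = (3.607)²/(3.607+0.767) = 621422258/208960175 ≈ 2.974 in

Q = 621422258/208960175 in ≈ 2.974 in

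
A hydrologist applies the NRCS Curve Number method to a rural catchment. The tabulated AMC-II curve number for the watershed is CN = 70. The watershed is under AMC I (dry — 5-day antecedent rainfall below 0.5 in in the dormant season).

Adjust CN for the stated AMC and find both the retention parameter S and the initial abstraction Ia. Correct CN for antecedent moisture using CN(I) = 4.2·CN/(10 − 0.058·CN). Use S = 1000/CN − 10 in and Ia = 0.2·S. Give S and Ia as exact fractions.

S = 500/49 in ≈ 10.204 in; Ia = 100/49 in ≈ 2.041 in

CN(I) from CN(II)=70: (4.2·70)/(10 − 0.058·70) = 4900/99 ≈ 49.495
Max retention: S = 1000/(4900/99) − 10 = 500/49 in (≈ 10.204 in)
Ia = 0.2·(500/49) = 100/49 in ≈ 2.041 in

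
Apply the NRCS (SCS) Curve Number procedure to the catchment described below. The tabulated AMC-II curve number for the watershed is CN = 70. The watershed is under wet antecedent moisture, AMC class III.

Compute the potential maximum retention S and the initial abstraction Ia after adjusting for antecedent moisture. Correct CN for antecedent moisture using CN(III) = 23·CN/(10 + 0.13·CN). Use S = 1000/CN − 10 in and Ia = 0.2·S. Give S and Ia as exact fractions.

S = 300/161 in ≈ 1.863 in; Ia = 60/161 in ≈ 0.373 in

CN(III) from CN(II)=70: (23·70)/(10 + 0.13·70) = 16100/191 ≈ 84.293
S = 1000/(16100/191) − 10 = 300/161 in ≈ 1.863 in
Ia = 0.2·(300/161) = 60/161 in ≈ 0.373 in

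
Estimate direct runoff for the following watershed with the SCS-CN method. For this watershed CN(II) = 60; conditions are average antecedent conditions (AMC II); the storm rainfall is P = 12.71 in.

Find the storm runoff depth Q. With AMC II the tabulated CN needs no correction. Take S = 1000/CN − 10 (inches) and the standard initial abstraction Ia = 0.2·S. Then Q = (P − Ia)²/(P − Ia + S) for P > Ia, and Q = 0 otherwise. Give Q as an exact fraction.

Average conditions: CN = 60 (no AMC adjustment).
S = 1000/60 − 10 = 20/3 in ≈ 6.667 in
Ia = 0.2S: 0.2·6.667 = 1.333 in (exactly 4/3)
P − Ia = 12.710 − 1.333 = 3413/300 ≈ 11.377 in (> 0, runoff occurs)
Q = (3413/300)²/((3413/300) + 20/3) = (11648569/90000)/(5413/300) = 11648569/1623900 in ≈ 7.173 in

Q = 11648569/1623900 in ≈ 7.173 in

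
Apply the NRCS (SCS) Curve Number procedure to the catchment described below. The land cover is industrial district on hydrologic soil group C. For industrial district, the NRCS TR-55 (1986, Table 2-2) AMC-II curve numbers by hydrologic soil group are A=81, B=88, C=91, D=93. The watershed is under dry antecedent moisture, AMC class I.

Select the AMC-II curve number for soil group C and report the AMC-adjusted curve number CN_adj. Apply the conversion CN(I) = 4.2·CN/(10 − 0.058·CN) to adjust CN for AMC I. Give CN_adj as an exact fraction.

CN_adj = 63700/787 ≈ 80.940

NRCS table: industrial district, soil group C → CN(II) = 91
CN(I) from CN(II)=91: (4.2·91)/(10 − 0.058·91) = 63700/787 ≈ 80.940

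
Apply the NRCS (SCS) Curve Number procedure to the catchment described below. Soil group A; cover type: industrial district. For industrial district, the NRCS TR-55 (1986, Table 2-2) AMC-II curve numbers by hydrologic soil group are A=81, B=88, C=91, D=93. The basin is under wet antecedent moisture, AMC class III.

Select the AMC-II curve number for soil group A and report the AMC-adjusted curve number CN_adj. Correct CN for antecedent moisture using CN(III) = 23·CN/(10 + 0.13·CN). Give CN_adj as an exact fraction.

CN_adj = 186300/2053 ≈ 90.745

NRCS table: industrial district, soil group A → CN(II) = 81
Adjust CN=81 to AMC III: 23·81/(10 + 0.13·81) → 1863 ÷ (2053/100) = 186300/2053 ≈ 90.745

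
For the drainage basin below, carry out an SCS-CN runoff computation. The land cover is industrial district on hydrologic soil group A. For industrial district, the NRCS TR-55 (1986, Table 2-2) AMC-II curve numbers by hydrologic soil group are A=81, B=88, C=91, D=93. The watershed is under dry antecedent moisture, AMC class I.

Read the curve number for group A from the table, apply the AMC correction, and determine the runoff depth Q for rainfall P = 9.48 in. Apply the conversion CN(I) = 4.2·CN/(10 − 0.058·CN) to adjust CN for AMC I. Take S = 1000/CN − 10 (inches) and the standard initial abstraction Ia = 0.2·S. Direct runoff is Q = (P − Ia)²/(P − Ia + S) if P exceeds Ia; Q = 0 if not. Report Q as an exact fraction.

NRCS table: industrial district, soil group A → CN(II) = 81
Adjust CN=81 to AMC I: 4.2·81/(10 − 0.058·81) → (1701/5) ÷ (2651/500) = 170100/2651 ≈ 64.164
Max retention: S = 1000/(170100/2651) − 10 = 9500/1701 in (≈ 5.585 in)
Ia = 0.2·(9500/1701) = 1900/1701 in ≈ 1.117 in
Excess rainfall: 9.480 − 1.117 = 8.363 in; P > Ia so Q > 0
Q: (355637/42525)² ÷ (593137/42525) = 126477675769/25223150925 in (≈ 5.014 in)

Q = 126477675769/25223150925 in ≈ 5.014 in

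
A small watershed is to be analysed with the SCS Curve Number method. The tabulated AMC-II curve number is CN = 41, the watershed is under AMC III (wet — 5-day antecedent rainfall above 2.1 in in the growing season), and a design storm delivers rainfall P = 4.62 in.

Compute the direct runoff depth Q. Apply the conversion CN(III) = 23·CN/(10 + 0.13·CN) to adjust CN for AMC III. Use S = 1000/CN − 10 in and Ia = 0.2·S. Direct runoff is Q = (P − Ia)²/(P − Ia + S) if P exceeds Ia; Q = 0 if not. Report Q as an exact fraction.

Wet (AMC III): CN(III) = 23·41/(10 + 0.13·41) = 943/(1533/100) = 94300/1533 ≈ 61.513
S = 1000/(94300/1533) − 10 = 5900/943 in ≈ 6.257 in
Ia = 0.2S: 0.2·6.257 = 1.251 in (exactly 1180/943)
P − Ia = 4.620 − 1.251 = 158833/47150 ≈ 3.369 in (> 0, runoff occurs)
Q = (158833/47150)²/((158833/47150) + 5900/943) = (25227921889/2223122500)/(453833/47150) = 25227921889/21398225950 in ≈ 1.179 in

Q = 25227921889/21398225950 in ≈ 1.179 in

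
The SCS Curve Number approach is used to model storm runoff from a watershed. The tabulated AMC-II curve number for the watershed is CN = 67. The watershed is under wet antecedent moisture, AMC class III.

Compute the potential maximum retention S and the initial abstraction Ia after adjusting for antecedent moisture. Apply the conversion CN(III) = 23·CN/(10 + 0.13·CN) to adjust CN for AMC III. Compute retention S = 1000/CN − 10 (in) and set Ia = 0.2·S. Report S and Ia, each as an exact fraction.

S = 3300/1541 in ≈ 2.141 in; Ia = 660/1541 in ≈ 0.428 in

Adjust CN=67 to AMC III: 23·67/(10 + 0.13·67) → 1541 ÷ (1871/100) = 154100/1871 ≈ 82.362
S = 1000/(154100/1871) − 10 = 3300/1541 in ≈ 2.141 in
Ia = 0.2·(3300/1541) = 660/1541 in ≈ 0.428 in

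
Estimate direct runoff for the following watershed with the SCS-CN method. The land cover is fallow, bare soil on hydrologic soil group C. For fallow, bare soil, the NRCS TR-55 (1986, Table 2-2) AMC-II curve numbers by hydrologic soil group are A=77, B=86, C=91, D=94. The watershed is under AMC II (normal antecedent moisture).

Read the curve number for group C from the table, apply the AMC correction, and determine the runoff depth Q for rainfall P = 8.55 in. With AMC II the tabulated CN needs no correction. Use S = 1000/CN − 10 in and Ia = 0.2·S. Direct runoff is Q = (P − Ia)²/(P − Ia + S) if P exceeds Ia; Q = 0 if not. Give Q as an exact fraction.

Q = 25674489/3437980 in ≈ 7.468 in

NRCS table: fallow, bare soil, soil group C → CN(II) = 91
CN(II) = 91; AMC II needs no correction.
Retention S: 1000/CN − 10 with CN=91.000 → S = 90/91 ≈ 0.989 in
Ia = 0.2·(90/91) = 18/91 in ≈ 0.198 in
P − Ia = 8.550 − 0.198 = 15201/1820 ≈ 8.352 in (> 0, runoff occurs)
Runoff Q = (P−Ia)²/(P−Ia+S) = (8.352)²/(8.352+0.989) = 25674489/3437980 ≈ 7.468 in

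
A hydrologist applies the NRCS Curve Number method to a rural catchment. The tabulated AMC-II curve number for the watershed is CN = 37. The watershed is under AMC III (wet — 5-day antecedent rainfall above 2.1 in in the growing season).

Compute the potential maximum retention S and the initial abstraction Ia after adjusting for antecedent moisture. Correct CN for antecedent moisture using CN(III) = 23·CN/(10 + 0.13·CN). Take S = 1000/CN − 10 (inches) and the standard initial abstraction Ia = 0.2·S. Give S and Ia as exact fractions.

S = 6300/851 in ≈ 7.403 in; Ia = 1260/851 in ≈ 1.481 in

CN(III) from CN(II)=37: (23·37)/(10 + 0.13·37) = 85100/1481 ≈ 57.461
Max retention: S = 1000/(85100/1481) − 10 = 6300/851 in (≈ 7.403 in)
Initial abstraction Ia = S/5 = (6300/851)/5 = 1260/851 ≈ 1.481 in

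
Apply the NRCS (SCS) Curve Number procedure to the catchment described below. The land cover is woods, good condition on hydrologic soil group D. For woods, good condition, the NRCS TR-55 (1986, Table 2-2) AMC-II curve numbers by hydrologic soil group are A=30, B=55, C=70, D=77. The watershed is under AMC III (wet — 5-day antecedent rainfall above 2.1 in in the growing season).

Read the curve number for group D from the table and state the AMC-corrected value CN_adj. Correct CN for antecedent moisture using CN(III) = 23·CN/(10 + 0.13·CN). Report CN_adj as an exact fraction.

NRCS table: woods, good condition, soil group D → CN(II) = 77
CN(III) from CN(II)=77: (23·77)/(10 + 0.13·77) = 7700/87 ≈ 88.506

CN_adj = 7700/87 ≈ 88.506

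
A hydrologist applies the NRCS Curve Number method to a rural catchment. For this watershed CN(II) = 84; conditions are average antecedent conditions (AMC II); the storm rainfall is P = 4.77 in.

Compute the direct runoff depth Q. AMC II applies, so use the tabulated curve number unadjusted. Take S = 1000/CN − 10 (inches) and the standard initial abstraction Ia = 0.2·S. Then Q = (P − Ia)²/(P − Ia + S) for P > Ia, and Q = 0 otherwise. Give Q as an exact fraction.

Average conditions: CN = 84 (no AMC adjustment).
S = 1000/84 − 10 = 40/21 in ≈ 1.905 in
Initial abstraction Ia = S/5 = (40/21)/5 = 8/21 ≈ 0.381 in
P − Ia = 4.770 − 0.381 = 9217/2100 ≈ 4.389 in (> 0, runoff occurs)
Runoff Q = (P−Ia)²/(P−Ia+S) = (4.389)²/(4.389+1.905) = 84953089/27755700 ≈ 3.061 in

Q = 84953089/27755700 in ≈ 3.061 in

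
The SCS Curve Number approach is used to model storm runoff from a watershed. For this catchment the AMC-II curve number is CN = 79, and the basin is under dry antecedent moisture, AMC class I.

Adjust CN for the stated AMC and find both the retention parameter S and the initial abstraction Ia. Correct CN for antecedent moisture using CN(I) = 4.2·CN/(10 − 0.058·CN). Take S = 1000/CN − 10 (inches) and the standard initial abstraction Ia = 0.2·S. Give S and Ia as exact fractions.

S = 500/79 in ≈ 6.329 in; Ia = 100/79 in ≈ 1.266 in

Dry (AMC I): CN(I) = 4.2·79/(10 − 0.058·79) = (1659/5)/(2709/500) = 7900/129 ≈ 61.240
Max retention: S = 1000/(7900/129) − 10 = 500/79 in (≈ 6.329 in)
Initial abstraction Ia = S/5 = (500/79)/5 = 100/79 ≈ 1.266 in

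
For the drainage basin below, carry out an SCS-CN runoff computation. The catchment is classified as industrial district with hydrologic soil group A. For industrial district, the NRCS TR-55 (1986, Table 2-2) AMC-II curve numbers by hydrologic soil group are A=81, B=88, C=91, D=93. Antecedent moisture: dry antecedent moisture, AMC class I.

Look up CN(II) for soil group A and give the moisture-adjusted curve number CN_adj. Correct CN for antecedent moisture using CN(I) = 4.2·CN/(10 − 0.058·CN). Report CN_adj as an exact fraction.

CN_adj = 170100/2651 ≈ 64.164

NRCS table: industrial district, soil group A → CN(II) = 81
Dry (AMC I): CN(I) = 4.2·81/(10 − 0.058·81) = (1701/5)/(2651/500) = 170100/2651 ≈ 64.164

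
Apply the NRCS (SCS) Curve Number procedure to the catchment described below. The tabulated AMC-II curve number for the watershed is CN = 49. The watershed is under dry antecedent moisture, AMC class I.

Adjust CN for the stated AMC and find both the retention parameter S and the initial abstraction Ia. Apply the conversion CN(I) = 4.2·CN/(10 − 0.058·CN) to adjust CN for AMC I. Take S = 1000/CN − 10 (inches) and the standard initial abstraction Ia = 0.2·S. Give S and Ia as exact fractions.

Dry (AMC I): CN(I) = 4.2·49/(10 − 0.058·49) = (1029/5)/(3579/500) = 34300/1193 ≈ 28.751
Max retention: S = 1000/(34300/1193) − 10 = 8500/343 in (≈ 24.781 in)
Initial abstraction Ia = S/5 = (8500/343)/5 = 1700/343 ≈ 4.956 in

S = 8500/343 in ≈ 24.781 in; Ia = 1700/343 in ≈ 4.956 in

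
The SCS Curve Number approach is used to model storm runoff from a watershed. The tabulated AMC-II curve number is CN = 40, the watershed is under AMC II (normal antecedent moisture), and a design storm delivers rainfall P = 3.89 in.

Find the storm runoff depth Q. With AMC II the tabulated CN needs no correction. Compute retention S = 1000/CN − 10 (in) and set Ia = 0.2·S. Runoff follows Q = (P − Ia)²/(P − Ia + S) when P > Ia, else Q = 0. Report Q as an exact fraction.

CN(II) = 40; AMC II needs no correction.
S = 1000/40 − 10 = 15 in ≈ 15.000 in
Ia = 0.2·15 = 3 in ≈ 3.000 in
P − Ia = 3.890 − 3.000 = 89/100 ≈ 0.890 in (> 0, runoff occurs)
Q = (89/100)²/((89/100) + 15) = (7921/10000)/(1589/100) = 7921/158900 in ≈ 0.050 in

Q = 7921/158900 in ≈ 0.050 in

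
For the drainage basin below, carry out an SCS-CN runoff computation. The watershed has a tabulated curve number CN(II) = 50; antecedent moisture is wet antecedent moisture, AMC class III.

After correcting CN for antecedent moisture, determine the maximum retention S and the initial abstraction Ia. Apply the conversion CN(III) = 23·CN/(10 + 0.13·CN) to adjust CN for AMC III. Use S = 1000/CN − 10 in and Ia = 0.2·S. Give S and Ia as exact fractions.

S = 100/23 in ≈ 4.348 in; Ia = 20/23 in ≈ 0.870 in

Wet (AMC III): CN(III) = 23·50/(10 + 0.13·50) = 1150/(33/2) = 2300/33 ≈ 69.697
S = 1000/(2300/33) − 10 = 100/23 in ≈ 4.348 in
Initial abstraction Ia = S/5 = (100/23)/5 = 20/23 ≈ 0.870 in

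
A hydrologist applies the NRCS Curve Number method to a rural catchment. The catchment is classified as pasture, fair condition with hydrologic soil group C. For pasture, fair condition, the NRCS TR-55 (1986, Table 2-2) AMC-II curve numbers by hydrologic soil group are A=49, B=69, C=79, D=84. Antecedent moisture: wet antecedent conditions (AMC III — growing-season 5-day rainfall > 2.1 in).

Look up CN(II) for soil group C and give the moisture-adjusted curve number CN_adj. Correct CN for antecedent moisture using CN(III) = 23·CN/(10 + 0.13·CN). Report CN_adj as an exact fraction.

NRCS table: pasture, fair condition, soil group C → CN(II) = 79
Wet (AMC III): CN(III) = 23·79/(10 + 0.13·79) = 1817/(2027/100) = 181700/2027 ≈ 89.640

CN_adj = 181700/2027 ≈ 89.640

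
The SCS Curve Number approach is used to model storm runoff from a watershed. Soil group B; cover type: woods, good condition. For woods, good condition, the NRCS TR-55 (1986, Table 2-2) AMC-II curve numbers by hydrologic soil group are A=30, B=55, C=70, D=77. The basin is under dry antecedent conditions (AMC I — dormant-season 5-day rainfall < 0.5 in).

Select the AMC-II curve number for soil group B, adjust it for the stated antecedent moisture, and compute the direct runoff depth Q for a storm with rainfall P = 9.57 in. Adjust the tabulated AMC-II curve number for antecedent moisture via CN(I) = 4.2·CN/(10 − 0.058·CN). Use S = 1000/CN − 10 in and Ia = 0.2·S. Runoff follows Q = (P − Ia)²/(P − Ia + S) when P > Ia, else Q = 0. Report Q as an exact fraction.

NRCS table: woods, good condition, soil group B → CN(II) = 55
Adjust CN=55 to AMC I: 4.2·55/(10 − 0.058·55) → 231 ÷ (681/100) = 7700/227 ≈ 33.921
S = 1000/(7700/227) − 10 = 1500/77 in ≈ 19.481 in
Ia = 0.2S: 0.2·19.481 = 3.896 in (exactly 300/77)
P − Ia = 9.570 − 3.896 = 43689/7700 ≈ 5.674 in (> 0, runoff occurs)
Q = (43689/7700)²/((43689/7700) + 1500/77) = (1908728721/59290000)/(193689/7700) = 212080969/165711700 in ≈ 1.280 in

Q = 212080969/165711700 in ≈ 1.280 in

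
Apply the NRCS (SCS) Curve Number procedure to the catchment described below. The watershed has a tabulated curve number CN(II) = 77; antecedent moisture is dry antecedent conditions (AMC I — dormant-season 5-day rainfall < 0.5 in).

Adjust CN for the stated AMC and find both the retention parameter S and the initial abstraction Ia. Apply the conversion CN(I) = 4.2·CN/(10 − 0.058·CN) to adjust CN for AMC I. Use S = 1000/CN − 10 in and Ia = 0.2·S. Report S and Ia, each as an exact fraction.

S = 11500/1617 in ≈ 7.112 in; Ia = 2300/1617 in ≈ 1.422 in

Dry (AMC I): CN(I) = 4.2·77/(10 − 0.058·77) = (1617/5)/(2767/500) = 161700/2767 ≈ 58.439
S = 1000/(161700/2767) − 10 = 11500/1617 in ≈ 7.112 in
Ia = 0.2·(11500/1617) = 2300/1617 in ≈ 1.422 in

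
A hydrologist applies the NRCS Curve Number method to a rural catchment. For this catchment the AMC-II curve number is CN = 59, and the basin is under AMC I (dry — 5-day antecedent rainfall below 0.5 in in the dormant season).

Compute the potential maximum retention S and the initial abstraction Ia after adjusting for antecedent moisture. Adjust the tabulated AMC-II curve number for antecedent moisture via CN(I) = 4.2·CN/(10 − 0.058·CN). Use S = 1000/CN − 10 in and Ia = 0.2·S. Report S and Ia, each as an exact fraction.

S = 20500/1239 in ≈ 16.546 in; Ia = 4100/1239 in ≈ 3.309 in

Dry (AMC I): CN(I) = 4.2·59/(10 − 0.058·59) = (1239/5)/(3289/500) = 123900/3289 ≈ 37.671
Retention S: 1000/CN − 10 with CN=37.671 → S = 20500/1239 ≈ 16.546 in
Ia = 0.2S: 0.2·16.546 = 3.309 in (exactly 4100/1239)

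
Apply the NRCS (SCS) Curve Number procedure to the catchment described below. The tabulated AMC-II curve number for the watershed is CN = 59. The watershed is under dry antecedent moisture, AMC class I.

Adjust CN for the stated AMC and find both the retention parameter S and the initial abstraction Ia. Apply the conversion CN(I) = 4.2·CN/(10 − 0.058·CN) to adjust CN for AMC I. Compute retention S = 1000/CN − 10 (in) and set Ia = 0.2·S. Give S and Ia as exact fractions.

S = 20500/1239 in ≈ 16.546 in; Ia = 4100/1239 in ≈ 3.309 in

CN(I) from CN(II)=59: (4.2·59)/(10 − 0.058·59) = 123900/3289 ≈ 37.671
Retention S: 1000/CN − 10 with CN=37.671 → S = 20500/1239 ≈ 16.546 in
Initial abstraction Ia = S/5 = (20500/1239)/5 = 4100/1239 ≈ 3.309 in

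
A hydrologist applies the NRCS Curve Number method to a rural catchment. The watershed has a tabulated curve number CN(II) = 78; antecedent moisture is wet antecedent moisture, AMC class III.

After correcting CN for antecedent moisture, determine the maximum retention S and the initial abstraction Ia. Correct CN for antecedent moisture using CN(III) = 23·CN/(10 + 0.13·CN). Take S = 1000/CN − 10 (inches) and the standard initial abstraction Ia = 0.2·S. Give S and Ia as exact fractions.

S = 1100/897 in ≈ 1.226 in; Ia = 220/897 in ≈ 0.245 in

Adjust CN=78 to AMC III: 23·78/(10 + 0.13·78) → 1794 ÷ (1007/50) = 89700/1007 ≈ 89.076
S = 1000/(89700/1007) − 10 = 1100/897 in ≈ 1.226 in
Ia = 0.2S: 0.2·1.226 = 0.245 in (exactly 220/897)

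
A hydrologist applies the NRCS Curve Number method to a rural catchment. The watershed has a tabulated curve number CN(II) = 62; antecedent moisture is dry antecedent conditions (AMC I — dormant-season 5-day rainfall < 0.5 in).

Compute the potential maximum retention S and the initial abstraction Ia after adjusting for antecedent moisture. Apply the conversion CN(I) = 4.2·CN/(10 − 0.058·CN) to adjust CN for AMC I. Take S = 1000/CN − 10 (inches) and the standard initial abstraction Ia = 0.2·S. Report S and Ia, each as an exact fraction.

Dry (AMC I): CN(I) = 4.2·62/(10 − 0.058·62) = (1302/5)/(1601/250) = 65100/1601 ≈ 40.662
Retention S: 1000/CN − 10 with CN=40.662 → S = 9500/651 ≈ 14.593 in
Initial abstraction Ia = S/5 = (9500/651)/5 = 1900/651 ≈ 2.919 in

S = 9500/651 in ≈ 14.593 in; Ia = 1900/651 in ≈ 2.919 in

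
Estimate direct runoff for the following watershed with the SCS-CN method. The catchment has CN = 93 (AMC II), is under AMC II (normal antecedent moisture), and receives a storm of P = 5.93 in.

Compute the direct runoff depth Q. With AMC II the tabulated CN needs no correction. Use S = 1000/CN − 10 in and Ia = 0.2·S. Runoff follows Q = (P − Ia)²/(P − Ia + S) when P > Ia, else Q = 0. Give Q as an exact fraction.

CN(II) = 93; AMC II needs no correction.
Retention S: 1000/CN − 10 with CN=93.000 → S = 70/93 ≈ 0.753 in
Ia = 0.2S: 0.2·0.753 = 0.151 in (exactly 14/93)
P − Ia = 5.930 − 0.151 = 53749/9300 ≈ 5.779 in (> 0, runoff occurs)
Runoff Q = (P−Ia)²/(P−Ia+S) = (5.779)²/(5.779+0.753) = 2888955001/564965700 ≈ 5.114 in

Q = 2888955001/564965700 in ≈ 5.114 in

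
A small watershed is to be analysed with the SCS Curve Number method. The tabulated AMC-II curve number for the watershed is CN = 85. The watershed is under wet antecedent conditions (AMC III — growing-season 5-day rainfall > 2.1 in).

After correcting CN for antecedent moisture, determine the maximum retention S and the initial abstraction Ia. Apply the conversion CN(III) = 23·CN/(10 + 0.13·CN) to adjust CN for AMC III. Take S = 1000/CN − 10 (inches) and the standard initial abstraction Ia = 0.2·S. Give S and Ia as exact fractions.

CN(III) from CN(II)=85: (23·85)/(10 + 0.13·85) = 39100/421 ≈ 92.874
Max retention: S = 1000/(39100/421) − 10 = 300/391 in (≈ 0.767 in)
Initial abstraction Ia = S/5 = (300/391)/5 = 60/391 ≈ 0.153 in

S = 300/391 in ≈ 0.767 in; Ia = 60/391 in ≈ 0.153 in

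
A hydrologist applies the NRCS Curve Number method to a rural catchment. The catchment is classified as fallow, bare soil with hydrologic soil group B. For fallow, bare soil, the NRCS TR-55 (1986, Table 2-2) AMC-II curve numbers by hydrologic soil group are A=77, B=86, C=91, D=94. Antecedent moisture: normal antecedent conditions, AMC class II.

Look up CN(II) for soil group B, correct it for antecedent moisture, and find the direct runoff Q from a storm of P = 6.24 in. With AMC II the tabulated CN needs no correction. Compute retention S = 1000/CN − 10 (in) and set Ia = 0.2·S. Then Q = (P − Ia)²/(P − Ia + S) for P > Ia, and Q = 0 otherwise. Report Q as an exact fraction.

NRCS table: fallow, bare soil, soil group B → CN(II) = 86
CN(II) = 86; AMC II needs no correction.
Max retention: S = 1000/86 − 10 = 70/43 in (≈ 1.628 in)
Ia = 0.2S: 0.2·1.628 = 0.326 in (exactly 14/43)
Since P=6.240 > Ia=0.326: effective rainfall P−Ia = 6358/1075 in
Q: (6358/1075)² ÷ (8108/1075) = 10106041/2179025 in (≈ 4.638 in)

Q = 10106041/2179025 in ≈ 4.638 in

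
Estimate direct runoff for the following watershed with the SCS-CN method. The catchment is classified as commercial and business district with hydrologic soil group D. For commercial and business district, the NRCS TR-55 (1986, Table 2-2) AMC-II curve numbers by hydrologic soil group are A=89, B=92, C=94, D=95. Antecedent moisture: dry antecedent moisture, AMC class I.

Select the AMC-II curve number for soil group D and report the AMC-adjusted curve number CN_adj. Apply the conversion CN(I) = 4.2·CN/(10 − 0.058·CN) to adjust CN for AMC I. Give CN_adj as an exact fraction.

NRCS table: commercial and business district, soil group D → CN(II) = 95
Dry (AMC I): CN(I) = 4.2·95/(10 − 0.058·95) = 399/(449/100) = 39900/449 ≈ 88.864

CN_adj = 39900/449 ≈ 88.864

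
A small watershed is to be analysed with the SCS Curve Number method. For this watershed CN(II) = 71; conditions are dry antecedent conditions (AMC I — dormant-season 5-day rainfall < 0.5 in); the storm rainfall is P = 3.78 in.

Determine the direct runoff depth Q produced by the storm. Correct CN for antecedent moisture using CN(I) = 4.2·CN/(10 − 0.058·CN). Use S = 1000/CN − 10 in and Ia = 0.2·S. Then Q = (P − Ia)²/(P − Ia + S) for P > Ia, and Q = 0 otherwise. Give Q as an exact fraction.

CN(I) from CN(II)=71: (4.2·71)/(10 − 0.058·71) = 149100/2941 ≈ 50.697
Max retention: S = 1000/(149100/2941) − 10 = 14500/1491 in (≈ 9.725 in)
Ia = 0.2S: 0.2·9.725 = 1.945 in (exactly 2900/1491)
Excess rainfall: 3.780 − 1.945 = 1.835 in; P > Ia so Q > 0
Q = (136799/74550)²/((136799/74550) + 14500/1491) = (18713966401/5557702500)/(861799/74550) = 18713966401/64247115450 in ≈ 0.291 in

Q = 18713966401/64247115450 in ≈ 0.291 in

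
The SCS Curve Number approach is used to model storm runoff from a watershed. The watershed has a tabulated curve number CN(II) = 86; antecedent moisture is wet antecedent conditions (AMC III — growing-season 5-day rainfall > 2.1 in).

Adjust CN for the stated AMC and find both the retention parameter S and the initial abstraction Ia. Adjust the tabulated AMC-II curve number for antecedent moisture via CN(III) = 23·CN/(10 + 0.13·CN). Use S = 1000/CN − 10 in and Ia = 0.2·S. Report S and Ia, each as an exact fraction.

S = 700/989 in ≈ 0.708 in; Ia = 140/989 in ≈ 0.142 in

CN(III) from CN(II)=86: (23·86)/(10 + 0.13·86) = 98900/1059 ≈ 93.390
Retention S: 1000/CN − 10 with CN=93.390 → S = 700/989 ≈ 0.708 in
Ia = 0.2·(700/989) = 140/989 in ≈ 0.142 in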